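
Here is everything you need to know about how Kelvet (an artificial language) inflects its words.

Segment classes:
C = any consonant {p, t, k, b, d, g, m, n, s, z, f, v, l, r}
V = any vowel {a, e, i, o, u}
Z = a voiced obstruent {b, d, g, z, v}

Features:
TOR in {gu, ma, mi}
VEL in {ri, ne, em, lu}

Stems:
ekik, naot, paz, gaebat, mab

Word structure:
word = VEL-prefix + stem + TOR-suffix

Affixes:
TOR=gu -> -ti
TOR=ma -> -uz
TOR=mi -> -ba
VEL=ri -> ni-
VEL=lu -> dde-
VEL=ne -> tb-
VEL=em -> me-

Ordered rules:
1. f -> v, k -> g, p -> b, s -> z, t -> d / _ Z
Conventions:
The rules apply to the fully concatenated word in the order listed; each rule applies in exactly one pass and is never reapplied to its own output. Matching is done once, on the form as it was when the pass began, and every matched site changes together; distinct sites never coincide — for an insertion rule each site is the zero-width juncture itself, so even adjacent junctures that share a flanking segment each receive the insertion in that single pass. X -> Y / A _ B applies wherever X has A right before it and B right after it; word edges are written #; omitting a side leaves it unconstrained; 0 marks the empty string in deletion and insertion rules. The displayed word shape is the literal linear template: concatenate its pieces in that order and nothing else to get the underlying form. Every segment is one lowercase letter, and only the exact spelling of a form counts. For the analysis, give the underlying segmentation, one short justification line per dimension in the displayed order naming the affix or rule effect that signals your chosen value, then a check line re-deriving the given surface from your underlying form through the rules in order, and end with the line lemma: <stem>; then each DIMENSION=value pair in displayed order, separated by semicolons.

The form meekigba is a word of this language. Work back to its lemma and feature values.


underlying: me-ekik-ba
TOR=mi - signalled by the affix -ba
VEL=em - signalled by the affix me-
check: meekikba -> meekigba
lemma: ekik; TOR=mi; VEL=em


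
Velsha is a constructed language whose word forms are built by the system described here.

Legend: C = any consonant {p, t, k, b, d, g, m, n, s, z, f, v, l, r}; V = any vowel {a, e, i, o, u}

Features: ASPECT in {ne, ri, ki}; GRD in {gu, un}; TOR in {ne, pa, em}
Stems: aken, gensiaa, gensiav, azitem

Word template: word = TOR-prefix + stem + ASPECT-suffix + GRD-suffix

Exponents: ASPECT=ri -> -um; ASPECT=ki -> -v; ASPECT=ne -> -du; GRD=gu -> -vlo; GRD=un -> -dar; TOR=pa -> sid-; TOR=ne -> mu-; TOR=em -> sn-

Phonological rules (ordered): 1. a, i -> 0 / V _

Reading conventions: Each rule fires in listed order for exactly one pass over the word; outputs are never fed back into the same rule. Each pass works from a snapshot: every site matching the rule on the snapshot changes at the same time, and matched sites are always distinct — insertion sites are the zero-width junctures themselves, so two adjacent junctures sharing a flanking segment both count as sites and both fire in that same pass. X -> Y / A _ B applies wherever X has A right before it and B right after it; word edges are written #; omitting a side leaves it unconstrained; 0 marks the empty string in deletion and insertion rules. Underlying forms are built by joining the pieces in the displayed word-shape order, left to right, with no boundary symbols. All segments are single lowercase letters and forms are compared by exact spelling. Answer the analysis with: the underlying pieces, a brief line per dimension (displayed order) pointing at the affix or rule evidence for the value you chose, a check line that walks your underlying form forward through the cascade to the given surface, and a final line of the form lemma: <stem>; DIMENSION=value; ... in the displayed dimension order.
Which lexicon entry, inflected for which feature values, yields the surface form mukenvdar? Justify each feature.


underlying: mu-aken-v-dar
ASPECT=ki - signalled by the affix -v
GRD=un - signalled by the affix -dar
TOR=ne - signalled by the affix mu-
check: muakenvdar -> mukenvdar
lemma: aken; ASPECT=ki; GRD=un; TOR=ne


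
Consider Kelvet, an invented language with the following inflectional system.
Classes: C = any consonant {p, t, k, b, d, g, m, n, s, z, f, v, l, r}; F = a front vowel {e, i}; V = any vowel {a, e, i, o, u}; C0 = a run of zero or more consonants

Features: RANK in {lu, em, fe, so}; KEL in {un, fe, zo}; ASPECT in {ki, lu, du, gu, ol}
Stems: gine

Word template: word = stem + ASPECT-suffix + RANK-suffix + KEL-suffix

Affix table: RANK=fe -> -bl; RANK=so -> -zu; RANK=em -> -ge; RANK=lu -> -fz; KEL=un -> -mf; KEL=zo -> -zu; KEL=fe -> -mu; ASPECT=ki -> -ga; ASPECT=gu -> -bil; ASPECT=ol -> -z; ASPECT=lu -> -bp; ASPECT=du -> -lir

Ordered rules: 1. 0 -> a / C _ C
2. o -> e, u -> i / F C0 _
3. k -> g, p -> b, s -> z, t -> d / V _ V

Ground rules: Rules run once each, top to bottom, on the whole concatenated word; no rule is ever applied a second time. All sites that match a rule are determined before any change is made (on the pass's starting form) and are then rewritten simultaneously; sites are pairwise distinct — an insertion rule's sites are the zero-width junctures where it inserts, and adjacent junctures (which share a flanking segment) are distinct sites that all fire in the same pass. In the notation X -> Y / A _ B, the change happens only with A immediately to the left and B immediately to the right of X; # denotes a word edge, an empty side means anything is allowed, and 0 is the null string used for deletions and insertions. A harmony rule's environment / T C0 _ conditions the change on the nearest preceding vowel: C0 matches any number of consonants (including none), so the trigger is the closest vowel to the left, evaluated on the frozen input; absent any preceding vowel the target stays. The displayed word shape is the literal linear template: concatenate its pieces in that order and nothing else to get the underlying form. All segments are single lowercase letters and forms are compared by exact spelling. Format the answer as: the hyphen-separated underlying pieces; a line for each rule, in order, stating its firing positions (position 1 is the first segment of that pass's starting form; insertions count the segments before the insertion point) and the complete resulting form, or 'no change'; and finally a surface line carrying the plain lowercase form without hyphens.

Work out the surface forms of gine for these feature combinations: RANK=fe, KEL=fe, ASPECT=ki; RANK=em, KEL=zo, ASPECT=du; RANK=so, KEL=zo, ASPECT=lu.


cell RANK=fe, KEL=fe, ASPECT=ki:
underlying: gine-ga-bl-mu
1. 0 -> a / C _ C: inserts after position(s) 7, 8: ginegabalamu
2. o -> e, u -> i / F C0 _: no change
3. k -> g, p -> b, s -> z, t -> d / V _ V: no change
surface: ginegabalamu

cell RANK=em, KEL=zo, ASPECT=du:
underlying: gine-lir-ge-zu
1. 0 -> a / C _ C: inserts after position(s) 7: gineliragezu
2. o -> e, u -> i / F C0 _: fires at position(s) 12: gineliragezi
3. k -> g, p -> b, s -> z, t -> d / V _ V: no change
surface: gineliragezi

cell RANK=so, KEL=zo, ASPECT=lu:
underlying: gine-bp-zu-zu
1. 0 -> a / C _ C: inserts after position(s) 5, 6: ginebapazuzu
2. o -> e, u -> i / F C0 _: no change
3. k -> g, p -> b, s -> z, t -> d / V _ V: fires at position(s) 7: ginebabazuzu
surface: ginebabazuzu


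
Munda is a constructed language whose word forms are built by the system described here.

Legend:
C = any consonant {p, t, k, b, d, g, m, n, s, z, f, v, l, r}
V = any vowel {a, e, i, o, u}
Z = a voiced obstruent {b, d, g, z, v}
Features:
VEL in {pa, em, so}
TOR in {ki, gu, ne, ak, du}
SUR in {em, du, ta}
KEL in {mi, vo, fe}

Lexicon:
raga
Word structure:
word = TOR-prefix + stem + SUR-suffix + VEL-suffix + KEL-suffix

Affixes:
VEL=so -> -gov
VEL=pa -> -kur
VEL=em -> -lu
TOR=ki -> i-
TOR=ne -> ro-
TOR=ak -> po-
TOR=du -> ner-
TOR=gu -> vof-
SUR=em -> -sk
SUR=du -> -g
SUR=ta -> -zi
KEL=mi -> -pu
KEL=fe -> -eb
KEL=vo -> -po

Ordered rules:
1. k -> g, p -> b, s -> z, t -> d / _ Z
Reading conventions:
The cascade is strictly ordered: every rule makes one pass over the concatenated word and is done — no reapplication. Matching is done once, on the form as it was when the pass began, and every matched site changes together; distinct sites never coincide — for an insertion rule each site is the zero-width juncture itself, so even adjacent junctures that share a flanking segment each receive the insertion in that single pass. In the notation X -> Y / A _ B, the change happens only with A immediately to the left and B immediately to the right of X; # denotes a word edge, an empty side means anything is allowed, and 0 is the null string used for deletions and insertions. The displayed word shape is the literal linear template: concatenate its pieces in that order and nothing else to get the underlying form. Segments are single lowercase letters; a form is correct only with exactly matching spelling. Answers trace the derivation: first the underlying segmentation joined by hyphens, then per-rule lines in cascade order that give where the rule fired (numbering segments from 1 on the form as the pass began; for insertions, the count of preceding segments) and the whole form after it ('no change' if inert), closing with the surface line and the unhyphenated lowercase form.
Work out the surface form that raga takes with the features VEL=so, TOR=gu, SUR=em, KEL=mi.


underlying: vof-raga-sk-gov-pu
1. k -> g, p -> b, s -> z, t -> d / _ Z: fires at position(s) 9: vofragasggovpu
surface: vofragasggovpu


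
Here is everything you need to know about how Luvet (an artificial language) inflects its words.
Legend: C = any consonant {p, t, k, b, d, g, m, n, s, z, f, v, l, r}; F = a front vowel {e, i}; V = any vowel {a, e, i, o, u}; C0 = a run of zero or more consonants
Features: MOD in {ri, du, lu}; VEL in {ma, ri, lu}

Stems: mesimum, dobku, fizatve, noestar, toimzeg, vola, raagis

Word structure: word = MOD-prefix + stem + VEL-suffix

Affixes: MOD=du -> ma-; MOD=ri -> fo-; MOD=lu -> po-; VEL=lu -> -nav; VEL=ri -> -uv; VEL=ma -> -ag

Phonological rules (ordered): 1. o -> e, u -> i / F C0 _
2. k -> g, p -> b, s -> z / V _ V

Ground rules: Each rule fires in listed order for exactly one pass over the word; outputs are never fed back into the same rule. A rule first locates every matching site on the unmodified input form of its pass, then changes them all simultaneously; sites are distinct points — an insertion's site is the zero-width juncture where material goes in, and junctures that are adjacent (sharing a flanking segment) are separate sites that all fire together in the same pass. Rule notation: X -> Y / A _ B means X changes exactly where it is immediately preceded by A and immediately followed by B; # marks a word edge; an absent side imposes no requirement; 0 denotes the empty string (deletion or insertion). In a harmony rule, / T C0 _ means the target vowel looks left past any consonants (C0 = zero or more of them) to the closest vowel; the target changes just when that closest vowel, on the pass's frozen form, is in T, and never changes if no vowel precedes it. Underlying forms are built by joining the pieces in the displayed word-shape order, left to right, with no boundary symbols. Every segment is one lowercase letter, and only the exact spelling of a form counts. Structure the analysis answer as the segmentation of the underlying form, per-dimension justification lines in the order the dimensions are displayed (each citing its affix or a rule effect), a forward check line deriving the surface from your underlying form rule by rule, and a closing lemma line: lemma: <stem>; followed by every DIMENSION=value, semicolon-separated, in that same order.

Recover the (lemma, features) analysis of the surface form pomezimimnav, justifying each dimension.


underlying: po-mesimum-nav
MOD=lu - signalled by the affix po-
VEL=lu - signalled by the affix -nav
check: pomesimumnav -> pomesimimnav -> pomezimimnav
lemma: mesimum; MOD=lu; VEL=lu


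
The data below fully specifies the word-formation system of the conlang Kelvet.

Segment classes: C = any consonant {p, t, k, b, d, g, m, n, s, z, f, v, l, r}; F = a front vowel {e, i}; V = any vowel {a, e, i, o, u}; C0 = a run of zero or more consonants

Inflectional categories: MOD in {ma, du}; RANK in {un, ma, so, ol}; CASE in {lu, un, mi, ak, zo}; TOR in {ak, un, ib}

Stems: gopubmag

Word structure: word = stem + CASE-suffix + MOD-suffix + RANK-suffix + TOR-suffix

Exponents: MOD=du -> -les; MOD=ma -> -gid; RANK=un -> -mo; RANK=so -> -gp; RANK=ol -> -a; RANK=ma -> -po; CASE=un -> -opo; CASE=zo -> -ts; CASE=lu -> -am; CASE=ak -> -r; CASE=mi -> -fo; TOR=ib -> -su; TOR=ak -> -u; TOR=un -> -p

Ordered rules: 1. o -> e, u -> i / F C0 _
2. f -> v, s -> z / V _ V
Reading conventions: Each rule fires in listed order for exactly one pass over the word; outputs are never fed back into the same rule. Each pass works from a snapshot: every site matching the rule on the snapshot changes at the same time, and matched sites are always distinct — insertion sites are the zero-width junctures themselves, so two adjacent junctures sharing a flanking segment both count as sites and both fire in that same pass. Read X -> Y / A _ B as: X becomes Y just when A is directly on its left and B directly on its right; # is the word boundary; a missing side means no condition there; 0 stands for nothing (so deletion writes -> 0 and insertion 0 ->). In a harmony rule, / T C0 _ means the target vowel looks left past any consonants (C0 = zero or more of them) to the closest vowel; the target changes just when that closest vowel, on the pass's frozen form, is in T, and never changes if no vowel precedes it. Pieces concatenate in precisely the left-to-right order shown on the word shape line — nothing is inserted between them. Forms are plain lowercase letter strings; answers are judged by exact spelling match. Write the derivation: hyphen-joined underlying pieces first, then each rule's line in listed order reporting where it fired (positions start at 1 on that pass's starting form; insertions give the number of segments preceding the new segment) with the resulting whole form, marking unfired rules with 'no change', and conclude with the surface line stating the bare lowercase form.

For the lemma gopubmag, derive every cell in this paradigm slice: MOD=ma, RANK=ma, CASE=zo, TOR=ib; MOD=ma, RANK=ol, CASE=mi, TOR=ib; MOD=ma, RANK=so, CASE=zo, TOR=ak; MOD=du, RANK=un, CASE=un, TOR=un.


cell MOD=ma, RANK=ma, CASE=zo, TOR=ib:
underlying: gopubmag-ts-gid-po-su
1. o -> e, u -> i / F C0 _: fires at position(s) 15: gopubmagtsgidpesu
2. f -> v, s -> z / V _ V: fires at position(s) 16: gopubmagtsgidpezu
surface: gopubmagtsgidpezu

cell MOD=ma, RANK=ol, CASE=mi, TOR=ib:
underlying: gopubmag-fo-gid-a-su
1. o -> e, u -> i / F C0 _: no change
2. f -> v, s -> z / V _ V: fires at position(s) 15: gopubmagfogidazu
surface: gopubmagfogidazu

cell MOD=ma, RANK=so, CASE=zo, TOR=ak:
underlying: gopubmag-ts-gid-gp-u
1. o -> e, u -> i / F C0 _: fires at position(s) 16: gopubmagtsgidgpi
2. f -> v, s -> z / V _ V: no change
surface: gopubmagtsgidgpi

cell MOD=du, RANK=un, CASE=un, TOR=un:
underlying: gopubmag-opo-les-mo-p
1. o -> e, u -> i / F C0 _: fires at position(s) 16: gopubmagopolesmep
2. f -> v, s -> z / V _ V: no change
surface: gopubmagopolesmep


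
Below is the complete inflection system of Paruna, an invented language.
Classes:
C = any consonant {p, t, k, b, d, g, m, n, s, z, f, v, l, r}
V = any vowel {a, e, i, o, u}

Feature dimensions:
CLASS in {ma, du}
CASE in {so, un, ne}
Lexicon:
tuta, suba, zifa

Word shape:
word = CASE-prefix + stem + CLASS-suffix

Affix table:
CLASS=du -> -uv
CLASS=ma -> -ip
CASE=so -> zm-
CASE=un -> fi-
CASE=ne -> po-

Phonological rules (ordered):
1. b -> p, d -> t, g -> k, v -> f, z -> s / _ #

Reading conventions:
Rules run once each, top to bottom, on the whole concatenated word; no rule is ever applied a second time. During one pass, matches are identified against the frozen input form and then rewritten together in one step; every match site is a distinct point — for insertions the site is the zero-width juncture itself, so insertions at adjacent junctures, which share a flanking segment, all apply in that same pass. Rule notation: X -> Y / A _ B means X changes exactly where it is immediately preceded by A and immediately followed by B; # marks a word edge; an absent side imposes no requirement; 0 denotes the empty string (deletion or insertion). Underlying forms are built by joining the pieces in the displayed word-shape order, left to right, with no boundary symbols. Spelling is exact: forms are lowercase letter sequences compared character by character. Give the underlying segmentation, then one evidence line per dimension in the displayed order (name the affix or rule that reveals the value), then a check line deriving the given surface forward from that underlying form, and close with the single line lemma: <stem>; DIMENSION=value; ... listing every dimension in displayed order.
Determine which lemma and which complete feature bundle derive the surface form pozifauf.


underlying: po-zifa-uv
CLASS=du - signalled by the affix -uv
CASE=ne - signalled by the affix po-
check: pozifauv -> pozifauf
lemma: zifa; CLASS=du; CASE=ne


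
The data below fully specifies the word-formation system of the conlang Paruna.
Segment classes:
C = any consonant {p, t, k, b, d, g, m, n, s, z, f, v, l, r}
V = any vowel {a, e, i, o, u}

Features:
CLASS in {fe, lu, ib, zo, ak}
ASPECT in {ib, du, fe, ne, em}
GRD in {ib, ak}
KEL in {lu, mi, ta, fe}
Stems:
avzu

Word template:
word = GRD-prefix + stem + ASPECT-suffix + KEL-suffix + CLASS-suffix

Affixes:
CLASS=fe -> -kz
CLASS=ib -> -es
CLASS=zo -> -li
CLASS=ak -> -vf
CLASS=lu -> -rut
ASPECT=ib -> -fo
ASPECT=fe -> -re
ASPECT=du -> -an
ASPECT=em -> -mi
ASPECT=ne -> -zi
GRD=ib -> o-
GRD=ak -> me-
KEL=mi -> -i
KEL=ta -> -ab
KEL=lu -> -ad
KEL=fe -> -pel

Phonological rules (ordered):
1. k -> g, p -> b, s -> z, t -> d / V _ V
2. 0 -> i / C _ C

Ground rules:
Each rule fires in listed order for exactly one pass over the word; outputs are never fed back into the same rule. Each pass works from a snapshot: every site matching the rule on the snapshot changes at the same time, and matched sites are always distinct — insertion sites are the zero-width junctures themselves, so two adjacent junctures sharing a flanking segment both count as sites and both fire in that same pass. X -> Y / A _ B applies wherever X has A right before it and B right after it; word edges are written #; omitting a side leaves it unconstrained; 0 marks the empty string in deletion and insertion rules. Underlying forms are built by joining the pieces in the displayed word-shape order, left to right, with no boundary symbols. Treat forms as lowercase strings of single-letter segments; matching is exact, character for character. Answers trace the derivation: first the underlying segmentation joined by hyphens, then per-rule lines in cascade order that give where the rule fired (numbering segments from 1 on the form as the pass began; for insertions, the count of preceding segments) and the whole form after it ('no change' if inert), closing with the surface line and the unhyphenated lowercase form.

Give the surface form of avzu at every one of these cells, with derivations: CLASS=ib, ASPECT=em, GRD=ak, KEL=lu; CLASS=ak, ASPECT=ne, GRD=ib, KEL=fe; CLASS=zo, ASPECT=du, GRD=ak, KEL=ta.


cell CLASS=ib, ASPECT=em, GRD=ak, KEL=lu:
underlying: me-avzu-mi-ad-es
1. k -> g, p -> b, s -> z, t -> d / V _ V: no change
2. 0 -> i / C _ C: inserts after position(s) 4: meavizumiades
surface: meavizumiades

cell CLASS=ak, ASPECT=ne, GRD=ib, KEL=fe:
underlying: o-avzu-zi-pel-vf
1. k -> g, p -> b, s -> z, t -> d / V _ V: fires at position(s) 8: oavzuzibelvf
2. 0 -> i / C _ C: inserts after position(s) 3, 10, 11: oavizuzibelivif
surface: oavizuzibelivif

cell CLASS=zo, ASPECT=du, GRD=ak, KEL=ta:
underlying: me-avzu-an-ab-li
1. k -> g, p -> b, s -> z, t -> d / V _ V: no change
2. 0 -> i / C _ C: inserts after position(s) 4, 10: meavizuanabili
surface: meavizuanabili


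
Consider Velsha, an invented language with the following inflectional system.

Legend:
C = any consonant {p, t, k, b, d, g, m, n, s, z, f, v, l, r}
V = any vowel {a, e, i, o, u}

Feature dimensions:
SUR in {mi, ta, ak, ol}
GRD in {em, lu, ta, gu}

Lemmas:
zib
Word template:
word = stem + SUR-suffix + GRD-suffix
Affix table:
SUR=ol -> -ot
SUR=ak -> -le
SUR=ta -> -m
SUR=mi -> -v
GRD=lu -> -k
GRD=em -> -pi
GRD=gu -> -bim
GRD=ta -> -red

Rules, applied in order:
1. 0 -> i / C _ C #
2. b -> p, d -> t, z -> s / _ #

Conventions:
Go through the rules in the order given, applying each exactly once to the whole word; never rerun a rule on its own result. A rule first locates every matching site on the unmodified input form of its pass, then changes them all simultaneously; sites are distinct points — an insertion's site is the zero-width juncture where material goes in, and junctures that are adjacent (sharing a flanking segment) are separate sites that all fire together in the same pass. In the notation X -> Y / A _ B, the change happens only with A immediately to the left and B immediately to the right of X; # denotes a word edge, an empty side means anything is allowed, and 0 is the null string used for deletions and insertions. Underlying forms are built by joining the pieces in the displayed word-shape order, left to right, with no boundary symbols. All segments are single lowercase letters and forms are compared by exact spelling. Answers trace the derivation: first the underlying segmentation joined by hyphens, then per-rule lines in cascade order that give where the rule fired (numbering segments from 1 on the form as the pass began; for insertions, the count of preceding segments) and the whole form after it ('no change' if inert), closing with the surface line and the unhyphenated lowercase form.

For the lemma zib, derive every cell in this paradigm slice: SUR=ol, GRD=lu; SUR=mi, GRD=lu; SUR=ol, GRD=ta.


cell SUR=ol, GRD=lu:
underlying: zib-ot-k
1. 0 -> i / C _ C #: inserts after position(s) 5: zibotik
2. b -> p, d -> t, z -> s / _ #: no change
surface: zibotik

cell SUR=mi, GRD=lu:
underlying: zib-v-k
1. 0 -> i / C _ C #: inserts after position(s) 4: zibvik
2. b -> p, d -> t, z -> s / _ #: no change
surface: zibvik

cell SUR=ol, GRD=ta:
underlying: zib-ot-red
1. 0 -> i / C _ C #: no change
2. b -> p, d -> t, z -> s / _ #: fires at position(s) 8: zibotret
surface: zibotret


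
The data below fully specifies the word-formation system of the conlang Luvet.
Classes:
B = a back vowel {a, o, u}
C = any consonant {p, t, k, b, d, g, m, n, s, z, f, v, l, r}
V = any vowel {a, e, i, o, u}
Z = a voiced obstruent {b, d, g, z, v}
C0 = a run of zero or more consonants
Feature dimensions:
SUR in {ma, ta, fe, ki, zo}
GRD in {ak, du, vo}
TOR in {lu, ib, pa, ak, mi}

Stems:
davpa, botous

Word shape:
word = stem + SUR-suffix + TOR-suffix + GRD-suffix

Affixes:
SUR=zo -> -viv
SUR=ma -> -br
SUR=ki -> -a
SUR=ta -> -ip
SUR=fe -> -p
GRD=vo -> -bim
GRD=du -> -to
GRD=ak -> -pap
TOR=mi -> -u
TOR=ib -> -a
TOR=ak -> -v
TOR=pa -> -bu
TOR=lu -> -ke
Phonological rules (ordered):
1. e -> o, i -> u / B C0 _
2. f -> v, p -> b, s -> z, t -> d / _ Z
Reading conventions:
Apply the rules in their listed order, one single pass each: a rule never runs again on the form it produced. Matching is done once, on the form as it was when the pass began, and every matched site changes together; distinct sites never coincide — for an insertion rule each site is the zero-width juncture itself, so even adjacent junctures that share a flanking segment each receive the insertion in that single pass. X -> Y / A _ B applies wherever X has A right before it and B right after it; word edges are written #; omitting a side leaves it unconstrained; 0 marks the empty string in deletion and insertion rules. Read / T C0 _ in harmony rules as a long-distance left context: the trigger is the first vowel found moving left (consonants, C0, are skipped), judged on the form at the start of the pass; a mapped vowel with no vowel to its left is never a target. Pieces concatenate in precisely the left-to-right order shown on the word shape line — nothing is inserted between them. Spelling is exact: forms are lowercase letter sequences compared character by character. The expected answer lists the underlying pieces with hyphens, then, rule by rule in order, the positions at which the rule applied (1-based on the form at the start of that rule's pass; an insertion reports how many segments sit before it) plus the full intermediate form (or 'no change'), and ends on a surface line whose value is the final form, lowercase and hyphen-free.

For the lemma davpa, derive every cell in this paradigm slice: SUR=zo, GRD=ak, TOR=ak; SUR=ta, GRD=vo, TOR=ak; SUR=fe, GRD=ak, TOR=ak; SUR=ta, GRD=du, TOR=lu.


cell SUR=zo, GRD=ak, TOR=ak:
underlying: davpa-viv-v-pap
1. e -> o, i -> u / B C0 _: fires at position(s) 7: davpavuvvpap
2. f -> v, p -> b, s -> z, t -> d / _ Z: no change
surface: davpavuvvpap

cell SUR=ta, GRD=vo, TOR=ak:
underlying: davpa-ip-v-bim
1. e -> o, i -> u / B C0 _: fires at position(s) 6: davpaupvbim
2. f -> v, p -> b, s -> z, t -> d / _ Z: fires at position(s) 7: davpaubvbim
surface: davpaubvbim

cell SUR=fe, GRD=ak, TOR=ak:
underlying: davpa-p-v-pap
1. e -> o, i -> u / B C0 _: no change
2. f -> v, p -> b, s -> z, t -> d / _ Z: fires at position(s) 6: davpabvpap
surface: davpabvpap

cell SUR=ta, GRD=du, TOR=lu:
underlying: davpa-ip-ke-to
1. e -> o, i -> u / B C0 _: fires at position(s) 6: davpaupketo
2. f -> v, p -> b, s -> z, t -> d / _ Z: no change
surface: davpaupketo


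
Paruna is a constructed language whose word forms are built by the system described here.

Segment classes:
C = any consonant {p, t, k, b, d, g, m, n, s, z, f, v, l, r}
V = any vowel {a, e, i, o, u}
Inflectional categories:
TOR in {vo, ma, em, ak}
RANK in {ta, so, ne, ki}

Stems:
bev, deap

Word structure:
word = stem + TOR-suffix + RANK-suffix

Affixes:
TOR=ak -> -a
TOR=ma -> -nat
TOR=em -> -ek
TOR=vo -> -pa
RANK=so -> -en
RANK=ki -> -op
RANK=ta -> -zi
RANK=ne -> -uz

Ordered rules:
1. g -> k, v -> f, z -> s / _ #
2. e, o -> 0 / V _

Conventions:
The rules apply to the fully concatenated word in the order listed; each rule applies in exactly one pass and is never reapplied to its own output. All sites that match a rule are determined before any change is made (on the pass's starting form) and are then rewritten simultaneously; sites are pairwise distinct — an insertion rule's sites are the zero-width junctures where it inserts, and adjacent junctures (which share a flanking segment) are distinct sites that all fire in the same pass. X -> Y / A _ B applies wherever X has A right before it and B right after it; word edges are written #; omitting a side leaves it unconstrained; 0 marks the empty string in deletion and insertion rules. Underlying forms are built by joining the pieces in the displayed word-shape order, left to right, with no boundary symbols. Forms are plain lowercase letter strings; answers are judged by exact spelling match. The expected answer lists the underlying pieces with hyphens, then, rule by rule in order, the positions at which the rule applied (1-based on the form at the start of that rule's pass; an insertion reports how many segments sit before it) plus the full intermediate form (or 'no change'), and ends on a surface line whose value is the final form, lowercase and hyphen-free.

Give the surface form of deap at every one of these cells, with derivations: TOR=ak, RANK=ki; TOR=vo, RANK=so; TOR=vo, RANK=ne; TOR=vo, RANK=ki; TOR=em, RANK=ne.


cell TOR=ak, RANK=ki:
underlying: deap-a-op
1. g -> k, v -> f, z -> s / _ #: no change
2. e, o -> 0 / V _: fires at position(s) 6: deapap
surface: deapap

cell TOR=vo, RANK=so:
underlying: deap-pa-en
1. g -> k, v -> f, z -> s / _ #: no change
2. e, o -> 0 / V _: fires at position(s) 7: deappan
surface: deappan

cell TOR=vo, RANK=ne:
underlying: deap-pa-uz
1. g -> k, v -> f, z -> s / _ #: fires at position(s) 8: deappaus
2. e, o -> 0 / V _: no change
surface: deappaus

cell TOR=vo, RANK=ki:
underlying: deap-pa-op
1. g -> k, v -> f, z -> s / _ #: no change
2. e, o -> 0 / V _: fires at position(s) 7: deappap
surface: deappap

cell TOR=em, RANK=ne:
underlying: deap-ek-uz
1. g -> k, v -> f, z -> s / _ #: fires at position(s) 8: deapekus
2. e, o -> 0 / V _: no change
surface: deapekus


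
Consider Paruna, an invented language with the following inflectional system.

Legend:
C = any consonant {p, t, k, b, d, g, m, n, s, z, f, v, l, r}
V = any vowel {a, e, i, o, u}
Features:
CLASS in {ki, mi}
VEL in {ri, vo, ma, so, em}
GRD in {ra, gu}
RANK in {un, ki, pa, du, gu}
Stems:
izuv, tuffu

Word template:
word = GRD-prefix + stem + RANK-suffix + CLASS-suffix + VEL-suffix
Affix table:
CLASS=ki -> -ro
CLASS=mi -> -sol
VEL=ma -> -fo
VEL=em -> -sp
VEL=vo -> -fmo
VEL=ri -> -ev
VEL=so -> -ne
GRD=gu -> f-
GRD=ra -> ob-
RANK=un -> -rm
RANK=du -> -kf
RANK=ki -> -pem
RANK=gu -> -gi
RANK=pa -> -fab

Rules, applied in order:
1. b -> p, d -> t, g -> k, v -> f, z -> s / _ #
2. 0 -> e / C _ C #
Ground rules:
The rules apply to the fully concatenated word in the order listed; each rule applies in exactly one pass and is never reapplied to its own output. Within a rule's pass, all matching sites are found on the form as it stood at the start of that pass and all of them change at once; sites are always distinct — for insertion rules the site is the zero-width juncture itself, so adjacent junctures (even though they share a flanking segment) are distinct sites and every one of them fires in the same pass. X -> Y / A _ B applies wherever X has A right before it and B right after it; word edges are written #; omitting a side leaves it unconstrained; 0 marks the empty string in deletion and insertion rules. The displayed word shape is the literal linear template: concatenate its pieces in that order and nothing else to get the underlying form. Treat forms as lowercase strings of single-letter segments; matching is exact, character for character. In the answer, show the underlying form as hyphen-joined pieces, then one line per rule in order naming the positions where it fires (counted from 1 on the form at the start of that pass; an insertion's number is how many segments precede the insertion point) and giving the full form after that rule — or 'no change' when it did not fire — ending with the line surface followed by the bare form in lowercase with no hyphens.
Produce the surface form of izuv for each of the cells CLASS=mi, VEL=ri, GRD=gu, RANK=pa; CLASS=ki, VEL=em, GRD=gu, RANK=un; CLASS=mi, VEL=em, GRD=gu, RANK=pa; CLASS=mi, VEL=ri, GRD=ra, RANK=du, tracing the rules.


cell CLASS=mi, VEL=ri, GRD=gu, RANK=pa:
underlying: f-izuv-fab-sol-ev
1. b -> p, d -> t, g -> k, v -> f, z -> s / _ #: fires at position(s) 13: fizuvfabsolef
2. 0 -> e / C _ C #: no change
surface: fizuvfabsolef

cell CLASS=ki, VEL=em, GRD=gu, RANK=un:
underlying: f-izuv-rm-ro-sp
1. b -> p, d -> t, g -> k, v -> f, z -> s / _ #: no change
2. 0 -> e / C _ C #: inserts after position(s) 10: fizuvrmrosep
surface: fizuvrmrosep

cell CLASS=mi, VEL=em, GRD=gu, RANK=pa:
underlying: f-izuv-fab-sol-sp
1. b -> p, d -> t, g -> k, v -> f, z -> s / _ #: no change
2. 0 -> e / C _ C #: inserts after position(s) 12: fizuvfabsolsep
surface: fizuvfabsolsep

cell CLASS=mi, VEL=ri, GRD=ra, RANK=du:
underlying: ob-izuv-kf-sol-ev
1. b -> p, d -> t, g -> k, v -> f, z -> s / _ #: fires at position(s) 13: obizuvkfsolef
2. 0 -> e / C _ C #: no change
surface: obizuvkfsolef


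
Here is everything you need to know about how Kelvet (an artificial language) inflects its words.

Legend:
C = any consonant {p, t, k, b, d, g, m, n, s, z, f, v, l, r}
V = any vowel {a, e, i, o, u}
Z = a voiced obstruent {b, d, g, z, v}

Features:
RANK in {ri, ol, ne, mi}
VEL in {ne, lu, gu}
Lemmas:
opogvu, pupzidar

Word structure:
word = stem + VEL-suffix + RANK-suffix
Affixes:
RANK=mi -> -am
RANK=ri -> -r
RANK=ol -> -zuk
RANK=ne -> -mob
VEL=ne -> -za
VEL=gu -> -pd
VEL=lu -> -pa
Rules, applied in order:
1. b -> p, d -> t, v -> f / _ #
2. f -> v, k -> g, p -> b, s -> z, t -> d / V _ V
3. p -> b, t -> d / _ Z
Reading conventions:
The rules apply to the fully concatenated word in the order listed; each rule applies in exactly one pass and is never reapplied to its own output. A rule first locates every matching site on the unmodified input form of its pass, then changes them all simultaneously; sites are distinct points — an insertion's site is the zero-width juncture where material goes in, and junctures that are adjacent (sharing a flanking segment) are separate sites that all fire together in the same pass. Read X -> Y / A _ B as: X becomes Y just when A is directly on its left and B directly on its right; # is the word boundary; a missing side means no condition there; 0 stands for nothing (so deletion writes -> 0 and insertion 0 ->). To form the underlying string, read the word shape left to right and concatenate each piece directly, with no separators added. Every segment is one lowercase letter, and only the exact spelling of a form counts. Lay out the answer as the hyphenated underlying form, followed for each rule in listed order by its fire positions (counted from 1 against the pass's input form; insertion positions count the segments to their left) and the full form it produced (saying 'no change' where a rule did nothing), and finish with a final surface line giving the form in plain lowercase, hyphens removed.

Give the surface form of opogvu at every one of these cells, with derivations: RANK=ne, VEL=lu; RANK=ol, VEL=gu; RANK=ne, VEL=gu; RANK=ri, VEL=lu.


cell RANK=ne, VEL=lu:
underlying: opogvu-pa-mob
1. b -> p, d -> t, v -> f / _ #: fires at position(s) 11: opogvupamop
2. f -> v, k -> g, p -> b, s -> z, t -> d / V _ V: fires at position(s) 2, 7: obogvubamop
3. p -> b, t -> d / _ Z: no change
surface: obogvubamop

cell RANK=ol, VEL=gu:
underlying: opogvu-pd-zuk
1. b -> p, d -> t, v -> f / _ #: no change
2. f -> v, k -> g, p -> b, s -> z, t -> d / V _ V: fires at position(s) 2: obogvupdzuk
3. p -> b, t -> d / _ Z: fires at position(s) 7: obogvubdzuk
surface: obogvubdzuk

cell RANK=ne, VEL=gu:
underlying: opogvu-pd-mob
1. b -> p, d -> t, v -> f / _ #: fires at position(s) 11: opogvupdmop
2. f -> v, k -> g, p -> b, s -> z, t -> d / V _ V: fires at position(s) 2: obogvupdmop
3. p -> b, t -> d / _ Z: fires at position(s) 7: obogvubdmop
surface: obogvubdmop

cell RANK=ri, VEL=lu:
underlying: opogvu-pa-r
1. b -> p, d -> t, v -> f / _ #: no change
2. f -> v, k -> g, p -> b, s -> z, t -> d / V _ V: fires at position(s) 2, 7: obogvubar
3. p -> b, t -> d / _ Z: no change
surface: obogvubar


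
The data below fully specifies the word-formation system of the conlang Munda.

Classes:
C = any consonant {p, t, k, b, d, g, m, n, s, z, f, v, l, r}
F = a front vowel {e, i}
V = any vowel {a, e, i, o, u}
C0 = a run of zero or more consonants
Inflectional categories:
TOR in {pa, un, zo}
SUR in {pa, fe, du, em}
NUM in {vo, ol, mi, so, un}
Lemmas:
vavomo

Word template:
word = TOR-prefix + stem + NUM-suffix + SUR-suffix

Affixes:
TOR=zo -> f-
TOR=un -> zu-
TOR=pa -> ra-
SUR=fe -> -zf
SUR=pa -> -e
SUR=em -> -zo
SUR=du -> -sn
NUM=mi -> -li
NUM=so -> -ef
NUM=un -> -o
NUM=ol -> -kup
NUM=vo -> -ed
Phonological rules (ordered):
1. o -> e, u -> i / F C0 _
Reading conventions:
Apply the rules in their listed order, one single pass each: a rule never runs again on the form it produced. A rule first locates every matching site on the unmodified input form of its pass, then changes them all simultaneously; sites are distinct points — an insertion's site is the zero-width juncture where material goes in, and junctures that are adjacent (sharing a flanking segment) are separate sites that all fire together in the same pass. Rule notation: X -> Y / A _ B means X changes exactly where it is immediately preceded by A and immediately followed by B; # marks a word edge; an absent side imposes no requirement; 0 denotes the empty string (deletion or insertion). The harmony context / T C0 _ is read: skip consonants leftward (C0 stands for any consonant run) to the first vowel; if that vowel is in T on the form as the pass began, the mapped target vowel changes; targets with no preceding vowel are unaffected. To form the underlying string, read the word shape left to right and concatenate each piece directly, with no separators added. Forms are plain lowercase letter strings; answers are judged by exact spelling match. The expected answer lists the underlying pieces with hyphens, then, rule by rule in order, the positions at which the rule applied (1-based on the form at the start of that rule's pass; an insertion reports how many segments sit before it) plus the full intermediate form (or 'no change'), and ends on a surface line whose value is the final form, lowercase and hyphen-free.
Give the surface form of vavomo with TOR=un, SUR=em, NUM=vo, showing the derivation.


underlying: zu-vavomo-ed-zo
1. o -> e, u -> i / F C0 _: fires at position(s) 12: zuvavomoedze
surface: zuvavomoedze


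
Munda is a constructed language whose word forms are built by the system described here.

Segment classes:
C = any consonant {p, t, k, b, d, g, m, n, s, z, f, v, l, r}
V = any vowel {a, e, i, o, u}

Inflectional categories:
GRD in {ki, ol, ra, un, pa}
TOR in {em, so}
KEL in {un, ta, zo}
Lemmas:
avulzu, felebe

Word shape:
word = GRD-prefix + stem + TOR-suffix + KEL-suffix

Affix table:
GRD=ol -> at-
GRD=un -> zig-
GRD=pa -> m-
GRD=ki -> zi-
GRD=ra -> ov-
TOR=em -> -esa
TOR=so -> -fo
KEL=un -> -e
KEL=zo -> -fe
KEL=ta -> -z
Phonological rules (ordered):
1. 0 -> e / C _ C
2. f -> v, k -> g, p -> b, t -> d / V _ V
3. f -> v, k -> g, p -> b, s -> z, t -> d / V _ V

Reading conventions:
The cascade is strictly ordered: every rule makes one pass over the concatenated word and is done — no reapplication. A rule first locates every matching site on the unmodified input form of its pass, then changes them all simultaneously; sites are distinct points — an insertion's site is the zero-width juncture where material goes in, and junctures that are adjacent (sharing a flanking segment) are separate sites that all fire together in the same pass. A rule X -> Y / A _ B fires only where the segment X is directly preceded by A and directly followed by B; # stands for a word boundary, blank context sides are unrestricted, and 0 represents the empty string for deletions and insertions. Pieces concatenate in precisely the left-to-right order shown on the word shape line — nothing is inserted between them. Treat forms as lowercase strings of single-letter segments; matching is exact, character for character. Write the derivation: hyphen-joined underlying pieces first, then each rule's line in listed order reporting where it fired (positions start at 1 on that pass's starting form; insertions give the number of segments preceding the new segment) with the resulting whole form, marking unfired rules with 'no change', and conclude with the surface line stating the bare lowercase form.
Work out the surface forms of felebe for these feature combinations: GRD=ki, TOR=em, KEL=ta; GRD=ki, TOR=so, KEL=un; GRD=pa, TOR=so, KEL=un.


cell GRD=ki, TOR=em, KEL=ta:
underlying: zi-felebe-esa-z
1. 0 -> e / C _ C: no change
2. f -> v, k -> g, p -> b, t -> d / V _ V: fires at position(s) 3: zivelebeesaz
3. f -> v, k -> g, p -> b, s -> z, t -> d / V _ V: fires at position(s) 10: zivelebeezaz
surface: zivelebeezaz

cell GRD=ki, TOR=so, KEL=un:
underlying: zi-felebe-fo-e
1. 0 -> e / C _ C: no change
2. f -> v, k -> g, p -> b, t -> d / V _ V: fires at position(s) 3, 9: zivelebevoe
3. f -> v, k -> g, p -> b, s -> z, t -> d / V _ V: no change
surface: zivelebevoe

cell GRD=pa, TOR=so, KEL=un:
underlying: m-felebe-fo-e
1. 0 -> e / C _ C: inserts after position(s) 1: mefelebefoe
2. f -> v, k -> g, p -> b, t -> d / V _ V: fires at position(s) 3, 9: mevelebevoe
3. f -> v, k -> g, p -> b, s -> z, t -> d / V _ V: no change
surface: mevelebevoe


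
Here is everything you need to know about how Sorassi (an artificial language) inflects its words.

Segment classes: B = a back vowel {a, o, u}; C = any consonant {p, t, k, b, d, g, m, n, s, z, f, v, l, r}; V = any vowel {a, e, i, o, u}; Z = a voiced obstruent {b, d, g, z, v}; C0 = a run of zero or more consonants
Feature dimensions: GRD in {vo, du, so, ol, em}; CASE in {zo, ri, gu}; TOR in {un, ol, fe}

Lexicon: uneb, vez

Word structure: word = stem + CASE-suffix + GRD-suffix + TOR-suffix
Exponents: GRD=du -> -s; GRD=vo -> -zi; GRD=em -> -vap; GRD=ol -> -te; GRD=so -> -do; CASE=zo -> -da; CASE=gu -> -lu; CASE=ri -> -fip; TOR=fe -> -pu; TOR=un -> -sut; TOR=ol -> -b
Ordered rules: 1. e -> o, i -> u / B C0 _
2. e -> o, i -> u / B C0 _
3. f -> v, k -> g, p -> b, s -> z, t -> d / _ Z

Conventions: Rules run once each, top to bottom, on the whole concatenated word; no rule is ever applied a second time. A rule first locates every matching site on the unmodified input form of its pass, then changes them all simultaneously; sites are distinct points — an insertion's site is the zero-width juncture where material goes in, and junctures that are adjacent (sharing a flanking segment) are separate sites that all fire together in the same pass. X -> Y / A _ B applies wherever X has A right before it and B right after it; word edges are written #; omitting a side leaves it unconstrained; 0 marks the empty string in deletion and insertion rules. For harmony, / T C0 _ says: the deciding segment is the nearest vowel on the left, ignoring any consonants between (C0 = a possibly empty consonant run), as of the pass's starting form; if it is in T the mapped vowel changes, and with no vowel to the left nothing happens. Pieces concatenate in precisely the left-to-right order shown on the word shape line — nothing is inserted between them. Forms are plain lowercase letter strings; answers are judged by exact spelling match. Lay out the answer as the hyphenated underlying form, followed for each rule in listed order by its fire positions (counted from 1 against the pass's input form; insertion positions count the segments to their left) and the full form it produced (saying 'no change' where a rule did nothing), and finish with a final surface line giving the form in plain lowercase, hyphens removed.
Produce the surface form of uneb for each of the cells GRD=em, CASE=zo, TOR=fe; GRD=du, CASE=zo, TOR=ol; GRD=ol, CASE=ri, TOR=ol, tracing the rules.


cell GRD=em, CASE=zo, TOR=fe:
underlying: uneb-da-vap-pu
1. e -> o, i -> u / B C0 _: fires at position(s) 3: unobdavappu
2. e -> o, i -> u / B C0 _: no change
3. f -> v, k -> g, p -> b, s -> z, t -> d / _ Z: no change
surface: unobdavappu

cell GRD=du, CASE=zo, TOR=ol:
underlying: uneb-da-s-b
1. e -> o, i -> u / B C0 _: fires at position(s) 3: unobdasb
2. e -> o, i -> u / B C0 _: no change
3. f -> v, k -> g, p -> b, s -> z, t -> d / _ Z: fires at position(s) 7: unobdazb
surface: unobdazb

cell GRD=ol, CASE=ri, TOR=ol:
underlying: uneb-fip-te-b
1. e -> o, i -> u / B C0 _: fires at position(s) 3: unobfipteb
2. e -> o, i -> u / B C0 _: fires at position(s) 6: unobfupteb
3. f -> v, k -> g, p -> b, s -> z, t -> d / _ Z: no change
surface: unobfupteb
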